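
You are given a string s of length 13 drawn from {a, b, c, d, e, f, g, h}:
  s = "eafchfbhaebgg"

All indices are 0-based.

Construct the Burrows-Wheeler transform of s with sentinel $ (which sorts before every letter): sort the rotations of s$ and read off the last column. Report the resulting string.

rank  rotation        last
    0  $eafchfbhaebgg  g
    1  aebgg$eafchfbh  h
    2  afchfbhaebgg$e  e
    3  bgg$eafchfbhae  e
    4  bhaebgg$eafchf  f
    5  chfbhaebgg$eaf  f
    6  eafchfbhaebgg$  $
    7  ebgg$eafchfbha  a
    8  fbhaebgg$eafch  h
    9  fchfbhaebgg$ea  a
   10  g$eafchfbhaebg  g
   11  gg$eafchfbhaeb  b
   12  haebgg$eafchfb  b
   13  hfbhaebgg$eafc  c

gheeff$ahagbbc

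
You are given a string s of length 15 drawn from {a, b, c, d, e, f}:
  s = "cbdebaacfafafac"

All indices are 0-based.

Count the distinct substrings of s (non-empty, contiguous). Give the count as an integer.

104

rank | idx | suffix
   0 |   5 | aacfafafac
   1 |  13 | ac
   2 |   6 | acfafafac
   3 |  11 | afac
   4 |   9 | afafac
   5 |   4 | baacfafafac
   6 |   1 | bdebaacfafafac
   7 |  14 | c
   8 |   0 | cbdebaacfafafac
   9 |   7 | cfafafac
  10 |   2 | debaacfafafac
  11 |   3 | ebaacfafafac
  12 |  12 | fac
  13 |  10 | fafac
  14 |   8 | fafafac

SA = [5, 13, 6, 11, 9, 4, 1, 14, 0, 7, 2, 3, 12, 10, 8]
i: (SA[i-1],SA[i]) lcp shared
  1: (5,13) 1 'a'
  2: (13,6) 2 'ac'
  3: (6,11) 1 'a'
  4: (11,9) 3 'afa'
  5: (9,4) 0 ''
  6: (4,1) 1 'b'
  7: (1,14) 0 ''
  8: (14,0) 1 'c'
  9: (0,7) 1 'c'
  10: (7,2) 0 ''
  11: (2,3) 0 ''
  12: (3,12) 0 ''
  13: (12,10) 2 'fa'
  14: (10,8) 4 'fafa'

n(n+1)/2 = 15·16/2 = 120
Σ LCP = 0 + 1 + 2 + 1 + 3 + 0 + 1 + 0 + 1 + 1 + 0 + 0 + 0 + 2 + 4 = 16
distinct = 120 − 16 = 104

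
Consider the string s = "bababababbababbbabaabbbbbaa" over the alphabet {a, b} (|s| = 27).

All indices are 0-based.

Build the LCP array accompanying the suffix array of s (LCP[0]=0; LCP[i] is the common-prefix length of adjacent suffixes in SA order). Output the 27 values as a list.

[0, 1, 2, 1, 3, 6, 4, 5, 2, 3, 4, 0, 3, 2, 4, 7, 5, 6, 3, 4, 1, 3, 5, 2, 4, 3, 4]

rank | idx | suffix
   0 |  26 | a
   1 |  25 | aa
   2 |  18 | aabbbbbaa
   3 |  16 | abaabbbbbaa
   4 |   1 | ababababbababbbabaabbbbbaa
   5 |   3 | abababbababbbabaabbbbbaa
   6 |   5 | ababbababbbabaabbbbbaa
   7 |  10 | ababbbabaabbbbbaa
   8 |   7 | abbababbbabaabbbbbaa
   9 |  12 | abbbabaabbbbbaa
  10 |  19 | abbbbbaa
  11 |  24 | baa
  12 |  17 | baabbbbbaa
  13 |  15 | babaabbbbbaa
  14 |   0 | bababababbababbbabaabbbbbaa
  15 |   2 | babababbababbbabaabbbbbaa
  16 |   4 | bababbababbbabaabbbbbaa
  17 |   9 | bababbbabaabbbbbaa
  18 |   6 | babbababbbabaabbbbbaa
  19 |  11 | babbbabaabbbbbaa
  20 |  23 | bbaa
  21 |  14 | bbabaabbbbbaa
  22 |   8 | bbababbbabaabbbbbaa
  23 |  22 | bbbaa
  24 |  13 | bbbabaabbbbbaa
  25 |  21 | bbbbaa
  26 |  20 | bbbbbaa

SA = [26, 25, 18, 16, 1, 3, 5, 10, 7, 12, 19, 24, 17, 15, 0, 2, 4, 9, 6, 11, 23, 14, 8, 22, 13, 21, 20]
i: (SA[i-1],SA[i]) lcp shared
  1: (26,25) 1 'a'
  2: (25,18) 2 'aa'
  3: (18,16) 1 'a'
  4: (16,1) 3 'aba'
  5: (1,3) 6 'ababab'
  6: (3,5) 4 'abab'
  7: (5,10) 5 'ababb'
  8: (10,7) 2 'ab'
  9: (7,12) 3 'abb'
  10: (12,19) 4 'abbb'
  11: (19,24) 0 ''
  12: (24,17) 3 'baa'
  13: (17,15) 2 'ba'
  14: (15,0) 4 'baba'
  15: (0,2) 7 'bababab'
  16: (2,4) 5 'babab'
  17: (4,9) 6 'bababb'
  18: (9,6) 3 'bab'
  19: (6,11) 4 'babb'
  20: (11,23) 1 'b'
  21: (23,14) 3 'bba'
  22: (14,8) 5 'bbaba'
  23: (8,22) 2 'bb'
  24: (22,13) 4 'bbba'
  25: (13,21) 3 'bbb'
  26: (21,20) 4 'bbbb'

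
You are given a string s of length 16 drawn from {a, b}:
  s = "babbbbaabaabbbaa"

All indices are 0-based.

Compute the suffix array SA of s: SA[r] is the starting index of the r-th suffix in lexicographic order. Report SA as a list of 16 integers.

sorted suffixes:
  #0 SA[0]=15  'a'
  #1 SA[1]=14  'aa'
  #2 SA[2]=6  'aabaabbbaa'
  #3 SA[3]=9  'aabbbaa'
  #4 SA[4]=7  'abaabbbaa'
  #5 SA[5]=10  'abbbaa'
  #6 SA[6]=1  'abbbbaabaabbbaa'
  #7 SA[7]=13  'baa'
  #8 SA[8]=5  'baabaabbbaa'
  #9 SA[9]=8  'baabbbaa'
  #10 SA[10]=0  'babbbbaabaabbbaa'
  #11 SA[11]=12  'bbaa'
  #12 SA[12]=4  'bbaabaabbbaa'
  #13 SA[13]=11  'bbbaa'
  #14 SA[14]=3  'bbbaabaabbbaa'
  #15 SA[15]=2  'bbbbaabaabbbaa'

[15, 14, 6, 9, 7, 10, 1, 13, 5, 8, 0, 12, 4, 11, 3, 2]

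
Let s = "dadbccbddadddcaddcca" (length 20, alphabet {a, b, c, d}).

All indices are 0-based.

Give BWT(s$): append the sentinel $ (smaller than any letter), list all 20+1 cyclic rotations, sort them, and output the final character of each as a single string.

rank  rotation               last
    0  $dadbccbddadddcaddcca  a
    1  a$dadbccbddadddcaddcc  c
    2  adbccbddadddcaddcca$d  d
    3  addcca$dadbccbddadddc  c
    4  adddcaddcca$dadbccbdd  d
    5  bccbddadddcaddcca$dad  d
    6  bddadddcaddcca$dadbcc  c
    7  ca$dadbccbddadddcaddc  c
    8  caddcca$dadbccbddaddd  d
    9  cbddadddcaddcca$dadbc  c
   10  cca$dadbccbddadddcadd  d
   11  ccbddadddcaddcca$dadb  b
   12  dadbccbddadddcaddcca$  $
   13  dadddcaddcca$dadbccbd  d
   14  dbccbddadddcaddcca$da  a
   15  dcaddcca$dadbccbddadd  d
   16  dcca$dadbccbddadddcad  d
   17  ddadddcaddcca$dadbccb  b
   18  ddcaddcca$dadbccbddad  d
   19  ddcca$dadbccbddadddca  a
   20  dddcaddcca$dadbccbdda  a

acdcddccdcdb$daddbdaa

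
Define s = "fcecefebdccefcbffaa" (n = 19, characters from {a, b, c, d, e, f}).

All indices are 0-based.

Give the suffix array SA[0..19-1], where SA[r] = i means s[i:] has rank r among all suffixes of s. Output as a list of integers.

[18, 17, 7, 14, 13, 9, 1, 10, 3, 8, 6, 2, 11, 4, 16, 12, 0, 5, 15]

rank→(start, suffix):
  0 → (18, 'a')
  1 → (17, 'aa')
  2 → (7, 'bdccefcbffaa')
  3 → (14, 'bffaa')
  4 → (13, 'cbffaa')
  5 → (9, 'ccefcbffaa')
  6 → (1, 'cecefebdccefcbffaa')
  7 → (10, 'cefcbffaa')
  8 → (3, 'cefebdccefcbffaa')
  9 → (8, 'dccefcbffaa')
  10 → (6, 'ebdccefcbffaa')
  11 → (2, 'ecefebdccefcbffaa')
  12 → (11, 'efcbffaa')
  13 → (4, 'efebdccefcbffaa')
  14 → (16, 'faa')
  15 → (12, 'fcbffaa')
  16 → (0, 'fcecefebdccefcbffaa')
  17 → (5, 'febdccefcbffaa')
  18 → (15, 'ffaa')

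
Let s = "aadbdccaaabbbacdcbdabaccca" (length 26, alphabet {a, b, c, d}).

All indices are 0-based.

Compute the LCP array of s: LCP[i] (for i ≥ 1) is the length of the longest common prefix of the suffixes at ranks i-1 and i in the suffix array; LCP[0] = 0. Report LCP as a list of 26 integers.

[0, 1, 2, 2, 1, 2, 1, 2, 1, 0, 3, 1, 2, 1, 2, 0, 2, 1, 1, 3, 2, 1, 0, 1, 1, 2]

sorted suffixes:
  #0 SA[0]=25  'a'
  #1 SA[1]=7  'aaabbbacdcbdabaccca'
  #2 SA[2]=8  'aabbbacdcbdabaccca'
  #3 SA[3]=0  'aadbdccaaabbbacdcbdabaccca'
  #4 SA[4]=19  'abaccca'
  #5 SA[5]=9  'abbbacdcbdabaccca'
  #6 SA[6]=21  'accca'
  #7 SA[7]=13  'acdcbdabaccca'
  #8 SA[8]=1  'adbdccaaabbbacdcbdabaccca'
  #9 SA[9]=20  'baccca'
  #10 SA[10]=12  'bacdcbdabaccca'
  #11 SA[11]=11  'bbacdcbdabaccca'
  #12 SA[12]=10  'bbbacdcbdabaccca'
  #13 SA[13]=17  'bdabaccca'
  #14 SA[14]=3  'bdccaaabbbacdcbdabaccca'
  #15 SA[15]=24  'ca'
  #16 SA[16]=6  'caaabbbacdcbdabaccca'
  #17 SA[17]=16  'cbdabaccca'
  #18 SA[18]=23  'cca'
  #19 SA[19]=5  'ccaaabbbacdcbdabaccca'
  #20 SA[20]=22  'ccca'
  #21 SA[21]=14  'cdcbdabaccca'
  #22 SA[22]=18  'dabaccca'
  #23 SA[23]=2  'dbdccaaabbbacdcbdabaccca'
  #24 SA[24]=15  'dcbdabaccca'
  #25 SA[25]=4  'dccaaabbbacdcbdabaccca'

SA = [25, 7, 8, 0, 19, 9, 21, 13, 1, 20, 12, 11, 10, 17, 3, 24, 6, 16, 23, 5, 22, 14, 18, 2, 15, 4]
[i] adj suffixes → lcp
  [1] 25/7 → 1 ('a')
  [2] 7/8 → 2 ('aa')
  [3] 8/0 → 2 ('aa')
  [4] 0/19 → 1 ('a')
  [5] 19/9 → 2 ('ab')
  [6] 9/21 → 1 ('a')
  [7] 21/13 → 2 ('ac')
  [8] 13/1 → 1 ('a')
  [9] 1/20 → 0 ('')
  [10] 20/12 → 3 ('bac')
  [11] 12/11 → 1 ('b')
  [12] 11/10 → 2 ('bb')
  [13] 10/17 → 1 ('b')
  [14] 17/3 → 2 ('bd')
  [15] 3/24 → 0 ('')
  [16] 24/6 → 2 ('ca')
  [17] 6/16 → 1 ('c')
  [18] 16/23 → 1 ('c')
  [19] 23/5 → 3 ('cca')
  [20] 5/22 → 2 ('cc')
  [21] 22/14 → 1 ('c')
  [22] 14/18 → 0 ('')
  [23] 18/2 → 1 ('d')
  [24] 2/15 → 1 ('d')
  [25] 15/4 → 2 ('dc')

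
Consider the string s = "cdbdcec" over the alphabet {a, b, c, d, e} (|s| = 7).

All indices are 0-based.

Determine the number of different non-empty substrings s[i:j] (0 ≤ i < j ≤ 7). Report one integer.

25

rank | idx | suffix
   0 |   2 | bdcec
   1 |   6 | c
   2 |   0 | cdbdcec
   3 |   4 | cec
   4 |   1 | dbdcec
   5 |   3 | dcec
   6 |   5 | ec

SA = [2, 6, 0, 4, 1, 3, 5]
rank  pair      lcp
   1  s[2:],s[6:]  0  ''
   2  s[6:],s[0:]  1  'c'
   3  s[0:],s[4:]  1  'c'
   4  s[4:],s[1:]  0  ''
   5  s[1:],s[3:]  1  'd'
   6  s[3:],s[5:]  0  ''

n(n+1)/2 = 7·8/2 = 28
Σ LCP = 0 + 0 + 1 + 1 + 0 + 1 + 0 = 3
distinct = 28 − 3 = 25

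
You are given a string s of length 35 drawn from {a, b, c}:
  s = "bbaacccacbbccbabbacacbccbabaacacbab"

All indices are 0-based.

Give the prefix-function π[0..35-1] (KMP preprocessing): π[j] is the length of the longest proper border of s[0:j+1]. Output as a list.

π[0] = 0
j=1 s[j]='b': π[1]=1 (border 'b')
j=2 s[j]='a': k: 1→0; π[2]=0 (border '')
j=3 s[j]='a': π[3]=0 (border '')
j=4 s[j]='c': π[4]=0 (border '')
j=5 s[j]='c': π[5]=0 (border '')
j=6 s[j]='c': π[6]=0 (border '')
j=7 s[j]='a': π[7]=0 (border '')
j=8 s[j]='c': π[8]=0 (border '')
j=9 s[j]='b': π[9]=1 (border 'b')
j=10 s[j]='b': π[10]=2 (border 'bb')
j=11 s[j]='c': k: 2→1→0; π[11]=0 (border '')
j=12 s[j]='c': π[12]=0 (border '')
j=13 s[j]='b': π[13]=1 (border 'b')
j=14 s[j]='a': k: 1→0; π[14]=0 (border '')
j=15 s[j]='b': π[15]=1 (border 'b')
j=16 s[j]='b': π[16]=2 (border 'bb')
j=17 s[j]='a': π[17]=3 (border 'bba')
j=18 s[j]='c': k: 3→0; π[18]=0 (border '')
j=19 s[j]='a': π[19]=0 (border '')
j=20 s[j]='c': π[20]=0 (border '')
j=21 s[j]='b': π[21]=1 (border 'b')
j=22 s[j]='c': k: 1→0; π[22]=0 (border '')
j=23 s[j]='c': π[23]=0 (border '')
j=24 s[j]='b': π[24]=1 (border 'b')
j=25 s[j]='a': k: 1→0; π[25]=0 (border '')
j=26 s[j]='b': π[26]=1 (border 'b')
j=27 s[j]='a': k: 1→0; π[27]=0 (border '')
j=28 s[j]='a': π[28]=0 (border '')
j=29 s[j]='c': π[29]=0 (border '')
j=30 s[j]='a': π[30]=0 (border '')
j=31 s[j]='c': π[31]=0 (border '')
j=32 s[j]='b': π[32]=1 (border 'b')
j=33 s[j]='a': k: 1→0; π[33]=0 (border '')
j=34 s[j]='b': π[34]=1 (border 'b')

[0, 1, 0, 0, 0, 0, 0, 0, 0, 1, 2, 0, 0, 1, 0, 1, 2, 3, 0, 0, 0, 1, 0, 0, 1, 0, 1, 0, 0, 0, 0, 0, 1, 0, 1]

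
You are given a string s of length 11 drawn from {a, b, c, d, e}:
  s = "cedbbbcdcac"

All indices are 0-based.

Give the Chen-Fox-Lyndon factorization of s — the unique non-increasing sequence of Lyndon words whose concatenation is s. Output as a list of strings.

emit factor 1: 'ced' (i=0, period=3)
emit factor 2: 'bbbcdc' (i=3, period=6)
emit factor 3: 'ac' (i=9, period=2)

["ced", "bbbcdc", "ac"]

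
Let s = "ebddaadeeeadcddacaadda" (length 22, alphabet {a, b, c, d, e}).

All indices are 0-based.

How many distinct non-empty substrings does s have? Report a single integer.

rank | idx | suffix
   0 |  21 | a
   1 |  17 | aadda
   2 |   4 | aadeeeadcddacaadda
   3 |  15 | acaadda
   4 |  10 | adcddacaadda
   5 |  18 | adda
   6 |   5 | adeeeadcddacaadda
   7 |   1 | bddaadeeeadcddacaadda
   8 |  16 | caadda
   9 |  12 | cddacaadda
  10 |  20 | da
  11 |   3 | daadeeeadcddacaadda
  12 |  14 | dacaadda
  13 |  11 | dcddacaadda
  14 |  19 | dda
  15 |   2 | ddaadeeeadcddacaadda
  16 |  13 | ddacaadda
  17 |   6 | deeeadcddacaadda
  18 |   9 | eadcddacaadda
  19 |   0 | ebddaadeeeadcddacaadda
  20 |   8 | eeadcddacaadda
  21 |   7 | eeeadcddacaadda

SA = [21, 17, 4, 15, 10, 18, 5, 1, 16, 12, 20, 3, 14, 11, 19, 2, 13, 6, 9, 0, 8, 7]
i: (SA[i-1],SA[i]) lcp shared
  1: (21,17) 1 'a'
  2: (17,4) 3 'aad'
  3: (4,15) 1 'a'
  4: (15,10) 1 'a'
  5: (10,18) 2 'ad'
  6: (18,5) 2 'ad'
  7: (5,1) 0 ''
  8: (1,16) 0 ''
  9: (16,12) 1 'c'
  10: (12,20) 0 ''
  11: (20,3) 2 'da'
  12: (3,14) 2 'da'
  13: (14,11) 1 'd'
  14: (11,19) 1 'd'
  15: (19,2) 3 'dda'
  16: (2,13) 3 'dda'
  17: (13,6) 1 'd'
  18: (6,9) 0 ''
  19: (9,0) 1 'e'
  20: (0,8) 1 'e'
  21: (8,7) 2 'ee'

n(n+1)/2 = 22·23/2 = 253
Σ LCP = 0 + 1 + 3 + 1 + 1 + 2 + 2 + 0 + 0 + 1 + 0 + 2 + 2 + 1 + 1 + 3 + 3 + 1 + 0 + 1 + 1 + 2 = 28
distinct = 253 − 28 = 225

225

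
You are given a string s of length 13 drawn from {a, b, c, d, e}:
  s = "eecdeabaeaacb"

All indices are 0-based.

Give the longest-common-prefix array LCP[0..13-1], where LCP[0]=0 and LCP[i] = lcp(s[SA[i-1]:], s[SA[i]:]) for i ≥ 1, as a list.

[0, 1, 1, 1, 0, 1, 0, 1, 0, 0, 2, 1, 1]

rank→(start, suffix):
  0 → (9, 'aacb')
  1 → (5, 'abaeaacb')
  2 → (10, 'acb')
  3 → (7, 'aeaacb')
  4 → (12, 'b')
  5 → (6, 'baeaacb')
  6 → (11, 'cb')
  7 → (2, 'cdeabaeaacb')
  8 → (3, 'deabaeaacb')
  9 → (8, 'eaacb')
  10 → (4, 'eabaeaacb')
  11 → (1, 'ecdeabaeaacb')
  12 → (0, 'eecdeabaeaacb')

SA = [9, 5, 10, 7, 12, 6, 11, 2, 3, 8, 4, 1, 0]
[i] adj suffixes → lcp
  [1] 9/5 → 1 ('a')
  [2] 5/10 → 1 ('a')
  [3] 10/7 → 1 ('a')
  [4] 7/12 → 0 ('')
  [5] 12/6 → 1 ('b')
  [6] 6/11 → 0 ('')
  [7] 11/2 → 1 ('c')
  [8] 2/3 → 0 ('')
  [9] 3/8 → 0 ('')
  [10] 8/4 → 2 ('ea')
  [11] 4/1 → 1 ('e')
  [12] 1/0 → 1 ('e')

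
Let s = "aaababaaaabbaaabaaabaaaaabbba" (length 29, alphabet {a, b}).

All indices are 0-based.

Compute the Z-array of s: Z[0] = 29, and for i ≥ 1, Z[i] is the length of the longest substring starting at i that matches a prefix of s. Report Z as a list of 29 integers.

[29, 2, 1, 0, 1, 0, 3, 4, 2, 1, 0, 0, 5, 2, 1, 0, 5, 2, 1, 0, 3, 3, 4, 2, 1, 0, 0, 0, 1]

Z[0]=29
i=1: i≥r, start 0; Z[1]=2 scan→box=[1,3)
i=2: min(r-i=1, Z[1]=2)=1; Z[2]=1
i=3: i≥r, start 0; Z[3]=0
i=4: i≥r, start 0; Z[4]=1 scan→box=[4,5)
i=5: i≥r, start 0; Z[5]=0
i=6: i≥r, start 0; Z[6]=3 scan→box=[6,9)
i=7: min(r-i=2, Z[1]=2)=2; Z[7]=4 scan→box=[7,11)
i=8: min(r-i=3, Z[1]=2)=2; Z[8]=2
i=9: min(r-i=2, Z[2]=1)=1; Z[9]=1
i=10: min(r-i=1, Z[3]=0)=0; Z[10]=0
i=11: i≥r, start 0; Z[11]=0
i=12: i≥r, start 0; Z[12]=5 scan→box=[12,17)
i=13: min(r-i=4, Z[1]=2)=2; Z[13]=2
i=14: min(r-i=3, Z[2]=1)=1; Z[14]=1
i=15: min(r-i=2, Z[3]=0)=0; Z[15]=0
i=16: min(r-i=1, Z[4]=1)=1; Z[16]=5 scan→box=[16,21)
i=17: min(r-i=4, Z[1]=2)=2; Z[17]=2
i=18: min(r-i=3, Z[2]=1)=1; Z[18]=1
i=19: min(r-i=2, Z[3]=0)=0; Z[19]=0
i=20: min(r-i=1, Z[4]=1)=1; Z[20]=3 scan→box=[20,23)
i=21: min(r-i=2, Z[1]=2)=2; Z[21]=3 scan→box=[21,24)
i=22: min(r-i=2, Z[1]=2)=2; Z[22]=4 scan→box=[22,26)
i=23: min(r-i=3, Z[1]=2)=2; Z[23]=2
i=24: min(r-i=2, Z[2]=1)=1; Z[24]=1
i=25: min(r-i=1, Z[3]=0)=0; Z[25]=0
i=26: i≥r, start 0; Z[26]=0
i=27: i≥r, start 0; Z[27]=0
i=28: i≥r, start 0; Z[28]=1 scan→box=[28,29)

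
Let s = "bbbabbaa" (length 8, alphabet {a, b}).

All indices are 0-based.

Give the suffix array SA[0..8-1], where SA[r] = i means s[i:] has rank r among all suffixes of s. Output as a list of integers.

rank→(start, suffix):
  0 → (7, 'a')
  1 → (6, 'aa')
  2 → (3, 'abbaa')
  3 → (5, 'baa')
  4 → (2, 'babbaa')
  5 → (4, 'bbaa')
  6 → (1, 'bbabbaa')
  7 → (0, 'bbbabbaa')

[7, 6, 3, 5, 2, 4, 1, 0]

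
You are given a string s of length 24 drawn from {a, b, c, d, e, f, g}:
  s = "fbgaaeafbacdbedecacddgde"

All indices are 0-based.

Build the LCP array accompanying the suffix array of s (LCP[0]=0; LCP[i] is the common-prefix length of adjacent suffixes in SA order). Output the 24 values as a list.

[0, 1, 3, 1, 1, 0, 1, 1, 0, 1, 2, 0, 1, 1, 2, 1, 0, 1, 1, 1, 0, 2, 0, 1]

rank→(start, suffix):
  0 → (3, 'aaeafbacdbedecacddgde')
  1 → (9, 'acdbedecacddgde')
  2 → (17, 'acddgde')
  3 → (4, 'aeafbacdbedecacddgde')
  4 → (6, 'afbacdbedecacddgde')
  5 → (8, 'bacdbedecacddgde')
  6 → (12, 'bedecacddgde')
  7 → (1, 'bgaaeafbacdbedecacddgde')
  8 → (16, 'cacddgde')
  9 → (10, 'cdbedecacddgde')
  10 → (18, 'cddgde')
  11 → (11, 'dbedecacddgde')
  12 → (19, 'ddgde')
  13 → (22, 'de')
  14 → (14, 'decacddgde')
  15 → (20, 'dgde')
  16 → (23, 'e')
  17 → (5, 'eafbacdbedecacddgde')
  18 → (15, 'ecacddgde')
  19 → (13, 'edecacddgde')
  20 → (7, 'fbacdbedecacddgde')
  21 → (0, 'fbgaaeafbacdbedecacddgde')
  22 → (2, 'gaaeafbacdbedecacddgde')
  23 → (21, 'gde')

SA = [3, 9, 17, 4, 6, 8, 12, 1, 16, 10, 18, 11, 19, 22, 14, 20, 23, 5, 15, 13, 7, 0, 2, 21]
i: (SA[i-1],SA[i]) lcp shared
  1: (3,9) 1 'a'
  2: (9,17) 3 'acd'
  3: (17,4) 1 'a'
  4: (4,6) 1 'a'
  5: (6,8) 0 ''
  6: (8,12) 1 'b'
  7: (12,1) 1 'b'
  8: (1,16) 0 ''
  9: (16,10) 1 'c'
  10: (10,18) 2 'cd'
  11: (18,11) 0 ''
  12: (11,19) 1 'd'
  13: (19,22) 1 'd'
  14: (22,14) 2 'de'
  15: (14,20) 1 'd'
  16: (20,23) 0 ''
  17: (23,5) 1 'e'
  18: (5,15) 1 'e'
  19: (15,13) 1 'e'
  20: (13,7) 0 ''
  21: (7,0) 2 'fb'
  22: (0,2) 0 ''
  23: (2,21) 1 'g'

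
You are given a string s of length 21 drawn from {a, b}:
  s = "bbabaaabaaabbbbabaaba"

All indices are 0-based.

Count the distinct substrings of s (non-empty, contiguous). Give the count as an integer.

172

sorted suffixes:
  #0 SA[0]=20  'a'
  #1 SA[1]=4  'aaabaaabbbbabaaba'
  #2 SA[2]=8  'aaabbbbabaaba'
  #3 SA[3]=17  'aaba'
  #4 SA[4]=5  'aabaaabbbbabaaba'
  #5 SA[5]=9  'aabbbbabaaba'
  #6 SA[6]=18  'aba'
  #7 SA[7]=2  'abaaabaaabbbbabaaba'
  #8 SA[8]=6  'abaaabbbbabaaba'
  #9 SA[9]=15  'abaaba'
  #10 SA[10]=10  'abbbbabaaba'
  #11 SA[11]=19  'ba'
  #12 SA[12]=3  'baaabaaabbbbabaaba'
  #13 SA[13]=7  'baaabbbbabaaba'
  #14 SA[14]=16  'baaba'
  #15 SA[15]=1  'babaaabaaabbbbabaaba'
  #16 SA[16]=14  'babaaba'
  #17 SA[17]=0  'bbabaaabaaabbbbabaaba'
  #18 SA[18]=13  'bbabaaba'
  #19 SA[19]=12  'bbbabaaba'
  #20 SA[20]=11  'bbbbabaaba'

SA = [20, 4, 8, 17, 5, 9, 18, 2, 6, 15, 10, 19, 3, 7, 16, 1, 14, 0, 13, 12, 11]
[i] adj suffixes → lcp
  [1] 20/4 → 1 ('a')
  [2] 4/8 → 4 ('aaab')
  [3] 8/17 → 2 ('aa')
  [4] 17/5 → 4 ('aaba')
  [5] 5/9 → 3 ('aab')
  [6] 9/18 → 1 ('a')
  [7] 18/2 → 3 ('aba')
  [8] 2/6 → 6 ('abaaab')
  [9] 6/15 → 4 ('abaa')
  [10] 15/10 → 2 ('ab')
  [11] 10/19 → 0 ('')
  [12] 19/3 → 2 ('ba')
  [13] 3/7 → 5 ('baaab')
  [14] 7/16 → 3 ('baa')
  [15] 16/1 → 2 ('ba')
  [16] 1/14 → 5 ('babaa')
  [17] 14/0 → 1 ('b')
  [18] 0/13 → 6 ('bbabaa')
  [19] 13/12 → 2 ('bb')
  [20] 12/11 → 3 ('bbb')

n(n+1)/2 = 21·22/2 = 231
Σ LCP = 0 + 1 + 4 + 2 + 4 + 3 + 1 + 3 + 6 + 4 + 2 + 0 + 2 + 5 + 3 + 2 + 5 + 1 + 6 + 2 + 3 = 59
distinct = 231 − 59 = 172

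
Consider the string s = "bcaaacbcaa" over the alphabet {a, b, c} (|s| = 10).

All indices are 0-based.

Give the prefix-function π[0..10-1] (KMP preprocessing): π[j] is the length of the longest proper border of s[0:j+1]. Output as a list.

π[0] = 0
j=1 s[j]='c': π[1]=0 (border '')
j=2 s[j]='a': π[2]=0 (border '')
j=3 s[j]='a': π[3]=0 (border '')
j=4 s[j]='a': π[4]=0 (border '')
j=5 s[j]='c': π[5]=0 (border '')
j=6 s[j]='b': π[6]=1 (border 'b')
j=7 s[j]='c': π[7]=2 (border 'bc')
j=8 s[j]='a': π[8]=3 (border 'bca')
j=9 s[j]='a': π[9]=4 (border 'bcaa')

[0, 0, 0, 0, 0, 0, 1, 2, 3, 4]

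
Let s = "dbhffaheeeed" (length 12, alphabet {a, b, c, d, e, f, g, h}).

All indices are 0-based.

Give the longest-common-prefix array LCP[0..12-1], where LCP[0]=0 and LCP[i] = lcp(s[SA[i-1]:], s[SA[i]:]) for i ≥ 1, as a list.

sorted suffixes:
  #0 SA[0]=5  'aheeeed'
  #1 SA[1]=1  'bhffaheeeed'
  #2 SA[2]=11  'd'
  #3 SA[3]=0  'dbhffaheeeed'
  #4 SA[4]=10  'ed'
  #5 SA[5]=9  'eed'
  #6 SA[6]=8  'eeed'
  #7 SA[7]=7  'eeeed'
  #8 SA[8]=4  'faheeeed'
  #9 SA[9]=3  'ffaheeeed'
  #10 SA[10]=6  'heeeed'
  #11 SA[11]=2  'hffaheeeed'

SA = [5, 1, 11, 0, 10, 9, 8, 7, 4, 3, 6, 2]
rank  pair      lcp
   1  s[5:],s[1:]  0  ''
   2  s[1:],s[11:]  0  ''
   3  s[11:],s[0:]  1  'd'
   4  s[0:],s[10:]  0  ''
   5  s[10:],s[9:]  1  'e'
   6  s[9:],s[8:]  2  'ee'
   7  s[8:],s[7:]  3  'eee'
   8  s[7:],s[4:]  0  ''
   9  s[4:],s[3:]  1  'f'
  10  s[3:],s[6:]  0  ''
  11  s[6:],s[2:]  1  'h'

[0, 0, 0, 1, 0, 1, 2, 3, 0, 1, 0, 1]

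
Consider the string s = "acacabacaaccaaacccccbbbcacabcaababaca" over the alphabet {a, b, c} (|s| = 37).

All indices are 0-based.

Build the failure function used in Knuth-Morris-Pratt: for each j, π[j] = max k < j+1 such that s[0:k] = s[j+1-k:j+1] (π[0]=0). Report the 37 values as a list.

[0, 0, 1, 2, 3, 0, 1, 2, 3, 1, 2, 0, 1, 1, 1, 2, 0, 0, 0, 0, 0, 0, 0, 0, 1, 2, 3, 0, 0, 1, 1, 0, 1, 0, 1, 2, 3]

π[0] = 0
j=1 s[j]='c': π[1]=0 (border '')
j=2 s[j]='a': π[2]=1 (border 'a')
j=3 s[j]='c': π[3]=2 (border 'ac')
j=4 s[j]='a': π[4]=3 (border 'aca')
j=5 s[j]='b': k: 3→1→0; π[5]=0 (border '')
j=6 s[j]='a': π[6]=1 (border 'a')
j=7 s[j]='c': π[7]=2 (border 'ac')
j=8 s[j]='a': π[8]=3 (border 'aca')
j=9 s[j]='a': k: 3→1→0; π[9]=1 (border 'a')
j=10 s[j]='c': π[10]=2 (border 'ac')
j=11 s[j]='c': k: 2→0; π[11]=0 (border '')
j=12 s[j]='a': π[12]=1 (border 'a')
j=13 s[j]='a': k: 1→0; π[13]=1 (border 'a')
j=14 s[j]='a': k: 1→0; π[14]=1 (border 'a')
j=15 s[j]='c': π[15]=2 (border 'ac')
j=16 s[j]='c': k: 2→0; π[16]=0 (border '')
j=17 s[j]='c': π[17]=0 (border '')
j=18 s[j]='c': π[18]=0 (border '')
j=19 s[j]='c': π[19]=0 (border '')
j=20 s[j]='b': π[20]=0 (border '')
j=21 s[j]='b': π[21]=0 (border '')
j=22 s[j]='b': π[22]=0 (border '')
j=23 s[j]='c': π[23]=0 (border '')
j=24 s[j]='a': π[24]=1 (border 'a')
j=25 s[j]='c': π[25]=2 (border 'ac')
j=26 s[j]='a': π[26]=3 (border 'aca')
j=27 s[j]='b': k: 3→1→0; π[27]=0 (border '')
j=28 s[j]='c': π[28]=0 (border '')
j=29 s[j]='a': π[29]=1 (border 'a')
j=30 s[j]='a': k: 1→0; π[30]=1 (border 'a')
j=31 s[j]='b': k: 1→0; π[31]=0 (border '')
j=32 s[j]='a': π[32]=1 (border 'a')
j=33 s[j]='b': k: 1→0; π[33]=0 (border '')
j=34 s[j]='a': π[34]=1 (border 'a')
j=35 s[j]='c': π[35]=2 (border 'ac')
j=36 s[j]='a': π[36]=3 (border 'aca')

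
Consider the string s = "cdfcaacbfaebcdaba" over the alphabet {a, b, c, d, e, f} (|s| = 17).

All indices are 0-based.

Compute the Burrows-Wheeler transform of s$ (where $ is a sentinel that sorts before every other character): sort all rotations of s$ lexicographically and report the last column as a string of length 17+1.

abcdafaecfab$ccabd

rank  rotation            last
    0  $cdfcaacbfaebcdaba  a
    1  a$cdfcaacbfaebcdab  b
    2  aacbfaebcdaba$cdfc  c
    3  aba$cdfcaacbfaebcd  d
    4  acbfaebcdaba$cdfca  a
    5  aebcdaba$cdfcaacbf  f
    6  ba$cdfcaacbfaebcda  a
    7  bcdaba$cdfcaacbfae  e
    8  bfaebcdaba$cdfcaac  c
    9  caacbfaebcdaba$cdf  f
   10  cbfaebcdaba$cdfcaa  a
   11  cdaba$cdfcaacbfaeb  b
   12  cdfcaacbfaebcdaba$  $
   13  daba$cdfcaacbfaebc  c
   14  dfcaacbfaebcdaba$c  c
   15  ebcdaba$cdfcaacbfa  a
   16  faebcdaba$cdfcaacb  b
   17  fcaacbfaebcdaba$cd  d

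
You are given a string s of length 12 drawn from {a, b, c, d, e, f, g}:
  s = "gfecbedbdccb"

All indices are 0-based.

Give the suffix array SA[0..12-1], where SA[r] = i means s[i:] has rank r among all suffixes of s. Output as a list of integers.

sorted suffixes:
  #0 SA[0]=11  'b'
  #1 SA[1]=7  'bdccb'
  #2 SA[2]=4  'bedbdccb'
  #3 SA[3]=10  'cb'
  #4 SA[4]=3  'cbedbdccb'
  #5 SA[5]=9  'ccb'
  #6 SA[6]=6  'dbdccb'
  #7 SA[7]=8  'dccb'
  #8 SA[8]=2  'ecbedbdccb'
  #9 SA[9]=5  'edbdccb'
  #10 SA[10]=1  'fecbedbdccb'
  #11 SA[11]=0  'gfecbedbdccb'

[11, 7, 4, 10, 3, 9, 6, 8, 2, 5, 1, 0]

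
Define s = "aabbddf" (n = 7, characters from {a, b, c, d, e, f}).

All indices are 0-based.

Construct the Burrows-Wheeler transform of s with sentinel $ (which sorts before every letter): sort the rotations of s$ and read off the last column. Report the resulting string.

f$aabbdd

rank  rotation  last
    0  $aabbddf  f
    1  aabbddf$  $
    2  abbddf$a  a
    3  bbddf$aa  a
    4  bddf$aab  b
    5  ddf$aabb  b
    6  df$aabbd  d
    7  f$aabbdd  d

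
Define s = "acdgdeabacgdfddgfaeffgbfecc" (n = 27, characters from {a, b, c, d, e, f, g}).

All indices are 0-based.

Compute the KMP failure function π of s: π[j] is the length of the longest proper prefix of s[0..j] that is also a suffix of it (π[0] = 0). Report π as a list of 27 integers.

[0, 0, 0, 0, 0, 0, 1, 0, 1, 2, 0, 0, 0, 0, 0, 0, 0, 1, 0, 0, 0, 0, 0, 0, 0, 0, 0]

π[0] = 0
j=1 s[j]='c': π[1]=0 (border '')
j=2 s[j]='d': π[2]=0 (border '')
j=3 s[j]='g': π[3]=0 (border '')
j=4 s[j]='d': π[4]=0 (border '')
j=5 s[j]='e': π[5]=0 (border '')
j=6 s[j]='a': π[6]=1 (border 'a')
j=7 s[j]='b': k: 1→0; π[7]=0 (border '')
j=8 s[j]='a': π[8]=1 (border 'a')
j=9 s[j]='c': π[9]=2 (border 'ac')
j=10 s[j]='g': k: 2→0; π[10]=0 (border '')
j=11 s[j]='d': π[11]=0 (border '')
j=12 s[j]='f': π[12]=0 (border '')
j=13 s[j]='d': π[13]=0 (border '')
j=14 s[j]='d': π[14]=0 (border '')
j=15 s[j]='g': π[15]=0 (border '')
j=16 s[j]='f': π[16]=0 (border '')
j=17 s[j]='a': π[17]=1 (border 'a')
j=18 s[j]='e': k: 1→0; π[18]=0 (border '')
j=19 s[j]='f': π[19]=0 (border '')
j=20 s[j]='f': π[20]=0 (border '')
j=21 s[j]='g': π[21]=0 (border '')
j=22 s[j]='b': π[22]=0 (border '')
j=23 s[j]='f': π[23]=0 (border '')
j=24 s[j]='e': π[24]=0 (border '')
j=25 s[j]='c': π[25]=0 (border '')
j=26 s[j]='c': π[26]=0 (border '')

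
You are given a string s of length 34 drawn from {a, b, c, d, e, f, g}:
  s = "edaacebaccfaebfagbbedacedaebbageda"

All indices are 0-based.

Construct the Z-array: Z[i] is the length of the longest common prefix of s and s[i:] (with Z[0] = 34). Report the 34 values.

Z[0]=34
i=1: outside box; Z[1]=0
i=2: outside box; Z[2]=0
i=3: outside box; Z[3]=0
i=4: outside box; Z[4]=0
i=5: outside box; Z[5]=1 grow→box=[5,6)
i=6: outside box; Z[6]=0
i=7: outside box; Z[7]=0
i=8: outside box; Z[8]=0
i=9: outside box; Z[9]=0
i=10: outside box; Z[10]=0
i=11: outside box; Z[11]=0
i=12: outside box; Z[12]=1 grow→box=[12,13)
i=13: outside box; Z[13]=0
i=14: outside box; Z[14]=0
i=15: outside box; Z[15]=0
i=16: outside box; Z[16]=0
i=17: outside box; Z[17]=0
i=18: outside box; Z[18]=0
i=19: outside box; Z[19]=3 grow→box=[19,22)
i=20: min(r-i=2, Z[1]=0)=0; Z[20]=0
i=21: min(r-i=1, Z[2]=0)=0; Z[21]=0
i=22: outside box; Z[22]=0
i=23: outside box; Z[23]=3 grow→box=[23,26)
i=24: min(r-i=2, Z[1]=0)=0; Z[24]=0
i=25: min(r-i=1, Z[2]=0)=0; Z[25]=0
i=26: outside box; Z[26]=1 grow→box=[26,27)
i=27: outside box; Z[27]=0
i=28: outside box; Z[28]=0
i=29: outside box; Z[29]=0
i=30: outside box; Z[30]=0
i=31: outside box; Z[31]=3 grow→box=[31,34)
i=32: min(r-i=2, Z[1]=0)=0; Z[32]=0
i=33: min(r-i=1, Z[2]=0)=0; Z[33]=0

[34, 0, 0, 0, 0, 1, 0, 0, 0, 0, 0, 0, 1, 0, 0, 0, 0, 0, 0, 3, 0, 0, 0, 3, 0, 0, 1, 0, 0, 0, 0, 3, 0, 0]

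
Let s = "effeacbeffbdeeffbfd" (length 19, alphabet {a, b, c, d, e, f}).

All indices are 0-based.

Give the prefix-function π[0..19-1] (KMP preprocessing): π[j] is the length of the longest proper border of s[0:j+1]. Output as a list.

[0, 0, 0, 1, 0, 0, 0, 1, 2, 3, 0, 0, 1, 1, 2, 3, 0, 0, 0]

π[0] = 0
j=1 s[j]='f': π[1]=0 (border '')
j=2 s[j]='f': π[2]=0 (border '')
j=3 s[j]='e': π[3]=1 (border 'e')
j=4 s[j]='a': k: 1→0; π[4]=0 (border '')
j=5 s[j]='c': π[5]=0 (border '')
j=6 s[j]='b': π[6]=0 (border '')
j=7 s[j]='e': π[7]=1 (border 'e')
j=8 s[j]='f': π[8]=2 (border 'ef')
j=9 s[j]='f': π[9]=3 (border 'eff')
j=10 s[j]='b': k: 3→0; π[10]=0 (border '')
j=11 s[j]='d': π[11]=0 (border '')
j=12 s[j]='e': π[12]=1 (border 'e')
j=13 s[j]='e': k: 1→0; π[13]=1 (border 'e')
j=14 s[j]='f': π[14]=2 (border 'ef')
j=15 s[j]='f': π[15]=3 (border 'eff')
j=16 s[j]='b': k: 3→0; π[16]=0 (border '')
j=17 s[j]='f': π[17]=0 (border '')
j=18 s[j]='d': π[18]=0 (border '')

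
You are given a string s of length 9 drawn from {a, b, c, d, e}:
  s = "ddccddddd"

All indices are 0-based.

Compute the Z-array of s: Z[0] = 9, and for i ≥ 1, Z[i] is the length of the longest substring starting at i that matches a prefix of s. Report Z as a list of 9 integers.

[9, 1, 0, 0, 2, 2, 2, 2, 1]

Z[0]=9
i=1: fresh scan; Z[1]=1 extend→box=[1,2)
i=2: fresh scan; Z[2]=0
i=3: fresh scan; Z[3]=0
i=4: fresh scan; Z[4]=2 extend→box=[4,6)
i=5: min(r-i=1, Z[1]=1)=1; Z[5]=2 extend→box=[5,7)
i=6: min(r-i=1, Z[1]=1)=1; Z[6]=2 extend→box=[6,8)
i=7: min(r-i=1, Z[1]=1)=1; Z[7]=2 extend→box=[7,9)
i=8: min(r-i=1, Z[1]=1)=1; Z[8]=1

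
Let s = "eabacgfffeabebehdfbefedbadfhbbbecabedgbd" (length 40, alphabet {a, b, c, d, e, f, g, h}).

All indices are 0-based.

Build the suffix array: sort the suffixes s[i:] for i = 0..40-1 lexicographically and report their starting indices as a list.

[1, 10, 33, 3, 24, 2, 23, 28, 29, 38, 11, 30, 34, 18, 13, 32, 4, 39, 22, 16, 25, 36, 0, 9, 12, 31, 21, 35, 19, 14, 17, 8, 20, 7, 6, 26, 37, 5, 27, 15]

rank→(start, suffix):
  0 → (1, 'abacgfffeabebehdfbefedbadfhbbbecabedgbd')
  1 → (10, 'abebehdfbefedbadfhbbbecabedgbd')
  2 → (33, 'abedgbd')
  3 → (3, 'acgfffeabebehdfbefedbadfhbbbecabedgbd')
  4 → (24, 'adfhbbbecabedgbd')
  5 → (2, 'bacgfffeabebehdfbefedbadfhbbbecabedgbd')
  6 → (23, 'badfhbbbecabedgbd')
  7 → (28, 'bbbecabedgbd')
  8 → (29, 'bbecabedgbd')
  9 → (38, 'bd')
  10 → (11, 'bebehdfbefedbadfhbbbecabedgbd')
  11 → (30, 'becabedgbd')
  12 → (34, 'bedgbd')
  13 → (18, 'befedbadfhbbbecabedgbd')
  14 → (13, 'behdfbefedbadfhbbbecabedgbd')
  15 → (32, 'cabedgbd')
  16 → (4, 'cgfffeabebehdfbefedbadfhbbbecabedgbd')
  17 → (39, 'd')
  18 → (22, 'dbadfhbbbecabedgbd')
  19 → (16, 'dfbefedbadfhbbbecabedgbd')
  20 → (25, 'dfhbbbecabedgbd')
  21 → (36, 'dgbd')
  22 → (0, 'eabacgfffeabebehdfbefedbadfhbbbecabedgbd')
  23 → (9, 'eabebehdfbefedbadfhbbbecabedgbd')
  24 → (12, 'ebehdfbefedbadfhbbbecabedgbd')
  25 → (31, 'ecabedgbd')
  26 → (21, 'edbadfhbbbecabedgbd')
  27 → (35, 'edgbd')
  28 → (19, 'efedbadfhbbbecabedgbd')
  29 → (14, 'ehdfbefedbadfhbbbecabedgbd')
  30 → (17, 'fbefedbadfhbbbecabedgbd')
  31 → (8, 'feabebehdfbefedbadfhbbbecabedgbd')
  32 → (20, 'fedbadfhbbbecabedgbd')
  33 → (7, 'ffeabebehdfbefedbadfhbbbecabedgbd')
  34 → (6, 'fffeabebehdfbefedbadfhbbbecabedgbd')
  35 → (26, 'fhbbbecabedgbd')
  36 → (37, 'gbd')
  37 → (5, 'gfffeabebehdfbefedbadfhbbbecabedgbd')
  38 → (27, 'hbbbecabedgbd')
  39 → (15, 'hdfbefedbadfhbbbecabedgbd')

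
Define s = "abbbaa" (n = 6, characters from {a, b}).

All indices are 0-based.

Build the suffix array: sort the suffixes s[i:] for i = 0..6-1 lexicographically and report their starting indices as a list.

rank→(start, suffix):
  0 → (5, 'a')
  1 → (4, 'aa')
  2 → (0, 'abbbaa')
  3 → (3, 'baa')
  4 → (2, 'bbaa')
  5 → (1, 'bbbaa')

[5, 4, 0, 3, 2, 1]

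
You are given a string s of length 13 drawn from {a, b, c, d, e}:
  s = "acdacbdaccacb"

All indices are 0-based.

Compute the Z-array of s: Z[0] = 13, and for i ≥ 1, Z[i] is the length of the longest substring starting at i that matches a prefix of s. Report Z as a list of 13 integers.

Z[0]=13
i=1: outside box; Z[1]=0
i=2: outside box; Z[2]=0
i=3: outside box; Z[3]=2 scan→box=[3,5)
i=4: min(r-i=1, Z[1]=0)=0; Z[4]=0
i=5: outside box; Z[5]=0
i=6: outside box; Z[6]=0
i=7: outside box; Z[7]=2 scan→box=[7,9)
i=8: min(r-i=1, Z[1]=0)=0; Z[8]=0
i=9: outside box; Z[9]=0
i=10: outside box; Z[10]=2 scan→box=[10,12)
i=11: min(r-i=1, Z[1]=0)=0; Z[11]=0
i=12: outside box; Z[12]=0

[13, 0, 0, 2, 0, 0, 0, 2, 0, 0, 2, 0, 0]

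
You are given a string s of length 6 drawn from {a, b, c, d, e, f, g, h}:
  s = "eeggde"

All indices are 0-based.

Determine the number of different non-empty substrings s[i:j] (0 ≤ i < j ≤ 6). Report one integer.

18

sorted suffixes:
  #0 SA[0]=4  'de'
  #1 SA[1]=5  'e'
  #2 SA[2]=0  'eeggde'
  #3 SA[3]=1  'eggde'
  #4 SA[4]=3  'gde'
  #5 SA[5]=2  'ggde'

SA = [4, 5, 0, 1, 3, 2]
rank  pair      lcp
   1  s[4:],s[5:]  0  ''
   2  s[5:],s[0:]  1  'e'
   3  s[0:],s[1:]  1  'e'
   4  s[1:],s[3:]  0  ''
   5  s[3:],s[2:]  1  'g'

n(n+1)/2 = 6·7/2 = 21
Σ LCP = 0 + 0 + 1 + 1 + 0 + 1 = 3
distinct = 21 − 3 = 18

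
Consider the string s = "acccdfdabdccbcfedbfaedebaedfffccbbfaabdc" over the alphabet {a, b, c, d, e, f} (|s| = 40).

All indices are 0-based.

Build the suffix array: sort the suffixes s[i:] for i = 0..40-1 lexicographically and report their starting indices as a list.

[35, 36, 7, 0, 19, 24, 23, 32, 12, 37, 8, 33, 17, 39, 31, 11, 30, 10, 1, 2, 3, 13, 6, 16, 38, 9, 21, 4, 26, 22, 15, 20, 25, 34, 18, 29, 5, 14, 28, 27]

rank | idx | suffix
   0 |  35 | aabdc
   1 |  36 | abdc
   2 |   7 | abdccbcfedbfaedebaedfffccbbfaabdc
   3 |   0 | acccdfdabdccbcfedbfaedebaedfffccbbfaabdc
   4 |  19 | aedebaedfffccbbfaabdc
   5 |  24 | aedfffccbbfaabdc
   6 |  23 | baedfffccbbfaabdc
   7 |  32 | bbfaabdc
   8 |  12 | bcfedbfaedebaedfffccbbfaabdc
   9 |  37 | bdc
  10 |   8 | bdccbcfedbfaedebaedfffccbbfaabdc
  11 |  33 | bfaabdc
  12 |  17 | bfaedebaedfffccbbfaabdc
  13 |  39 | c
  14 |  31 | cbbfaabdc
  15 |  11 | cbcfedbfaedebaedfffccbbfaabdc
  16 |  30 | ccbbfaabdc
  17 |  10 | ccbcfedbfaedebaedfffccbbfaabdc
  18 |   1 | cccdfdabdccbcfedbfaedebaedfffccbbfaabdc
  19 |   2 | ccdfdabdccbcfedbfaedebaedfffccbbfaabdc
  20 |   3 | cdfdabdccbcfedbfaedebaedfffccbbfaabdc
  21 |  13 | cfedbfaedebaedfffccbbfaabdc
  22 |   6 | dabdccbcfedbfaedebaedfffccbbfaabdc
  23 |  16 | dbfaedebaedfffccbbfaabdc
  24 |  38 | dc
  25 |   9 | dccbcfedbfaedebaedfffccbbfaabdc
  26 |  21 | debaedfffccbbfaabdc
  27 |   4 | dfdabdccbcfedbfaedebaedfffccbbfaabdc
  28 |  26 | dfffccbbfaabdc
  29 |  22 | ebaedfffccbbfaabdc
  30 |  15 | edbfaedebaedfffccbbfaabdc
  31 |  20 | edebaedfffccbbfaabdc
  32 |  25 | edfffccbbfaabdc
  33 |  34 | faabdc
  34 |  18 | faedebaedfffccbbfaabdc
  35 |  29 | fccbbfaabdc
  36 |   5 | fdabdccbcfedbfaedebaedfffccbbfaabdc
  37 |  14 | fedbfaedebaedfffccbbfaabdc
  38 |  28 | ffccbbfaabdc
  39 |  27 | fffccbbfaabdc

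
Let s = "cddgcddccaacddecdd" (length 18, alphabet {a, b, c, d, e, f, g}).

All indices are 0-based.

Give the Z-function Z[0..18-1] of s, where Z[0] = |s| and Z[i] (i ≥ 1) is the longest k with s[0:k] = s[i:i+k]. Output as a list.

[18, 0, 0, 0, 3, 0, 0, 1, 1, 0, 0, 3, 0, 0, 0, 3, 0, 0]

Z[0]=18
i=1: i≥r, start 0; Z[1]=0
i=2: i≥r, start 0; Z[2]=0
i=3: i≥r, start 0; Z[3]=0
i=4: i≥r, start 0; Z[4]=3 extend→box=[4,7)
i=5: min(r-i=2, Z[1]=0)=0; Z[5]=0
i=6: min(r-i=1, Z[2]=0)=0; Z[6]=0
i=7: i≥r, start 0; Z[7]=1 extend→box=[7,8)
i=8: i≥r, start 0; Z[8]=1 extend→box=[8,9)
i=9: i≥r, start 0; Z[9]=0
i=10: i≥r, start 0; Z[10]=0
i=11: i≥r, start 0; Z[11]=3 extend→box=[11,14)
i=12: min(r-i=2, Z[1]=0)=0; Z[12]=0
i=13: min(r-i=1, Z[2]=0)=0; Z[13]=0
i=14: i≥r, start 0; Z[14]=0
i=15: i≥r, start 0; Z[15]=3 extend→box=[15,18)
i=16: min(r-i=2, Z[1]=0)=0; Z[16]=0
i=17: min(r-i=1, Z[2]=0)=0; Z[17]=0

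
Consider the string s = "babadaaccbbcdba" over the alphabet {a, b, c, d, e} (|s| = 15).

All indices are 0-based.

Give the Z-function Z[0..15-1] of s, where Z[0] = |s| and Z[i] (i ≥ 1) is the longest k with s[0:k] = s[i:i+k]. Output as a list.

[15, 0, 2, 0, 0, 0, 0, 0, 0, 1, 1, 0, 0, 2, 0]

Z[0]=15
i=1: outside box; Z[1]=0
i=2: outside box; Z[2]=2 extend→box=[2,4)
i=3: min(r-i=1, Z[1]=0)=0; Z[3]=0
i=4: outside box; Z[4]=0
i=5: outside box; Z[5]=0
i=6: outside box; Z[6]=0
i=7: outside box; Z[7]=0
i=8: outside box; Z[8]=0
i=9: outside box; Z[9]=1 extend→box=[9,10)
i=10: outside box; Z[10]=1 extend→box=[10,11)
i=11: outside box; Z[11]=0
i=12: outside box; Z[12]=0
i=13: outside box; Z[13]=2 extend→box=[13,15)
i=14: min(r-i=1, Z[1]=0)=0; Z[14]=0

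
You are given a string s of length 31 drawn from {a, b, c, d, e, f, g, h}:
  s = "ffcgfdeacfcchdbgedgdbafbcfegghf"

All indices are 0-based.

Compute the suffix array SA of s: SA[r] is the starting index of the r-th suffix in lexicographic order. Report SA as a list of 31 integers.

[7, 21, 20, 23, 14, 10, 8, 24, 2, 11, 19, 13, 5, 17, 6, 16, 26, 30, 22, 9, 1, 4, 25, 0, 18, 15, 3, 27, 28, 12, 29]

rank | idx | suffix
   0 |   7 | acfcchdbgedgdbafbcfegghf
   1 |  21 | afbcfegghf
   2 |  20 | bafbcfegghf
   3 |  23 | bcfegghf
   4 |  14 | bgedgdbafbcfegghf
   5 |  10 | cchdbgedgdbafbcfegghf
   6 |   8 | cfcchdbgedgdbafbcfegghf
   7 |  24 | cfegghf
   8 |   2 | cgfdeacfcchdbgedgdbafbcfegghf
   9 |  11 | chdbgedgdbafbcfegghf
  10 |  19 | dbafbcfegghf
  11 |  13 | dbgedgdbafbcfegghf
  12 |   5 | deacfcchdbgedgdbafbcfegghf
  13 |  17 | dgdbafbcfegghf
  14 |   6 | eacfcchdbgedgdbafbcfegghf
  15 |  16 | edgdbafbcfegghf
  16 |  26 | egghf
  17 |  30 | f
  18 |  22 | fbcfegghf
  19 |   9 | fcchdbgedgdbafbcfegghf
  20 |   1 | fcgfdeacfcchdbgedgdbafbcfegghf
  21 |   4 | fdeacfcchdbgedgdbafbcfegghf
  22 |  25 | fegghf
  23 |   0 | ffcgfdeacfcchdbgedgdbafbcfegghf
  24 |  18 | gdbafbcfegghf
  25 |  15 | gedgdbafbcfegghf
  26 |   3 | gfdeacfcchdbgedgdbafbcfegghf
  27 |  27 | gghf
  28 |  28 | ghf
  29 |  12 | hdbgedgdbafbcfegghf
  30 |  29 | hf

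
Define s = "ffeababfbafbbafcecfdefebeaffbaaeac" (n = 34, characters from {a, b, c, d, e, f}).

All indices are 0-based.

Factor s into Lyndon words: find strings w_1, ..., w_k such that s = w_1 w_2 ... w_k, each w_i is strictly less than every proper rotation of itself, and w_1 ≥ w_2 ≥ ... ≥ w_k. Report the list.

emit factor 1: 'f' (i=0, period=1)
emit factor 2: 'f' (i=1, period=1)
emit factor 3: 'e' (i=2, period=1)
emit factor 4: 'ababfbafbbafcecfdefebeaffb' (i=3, period=26)
emit factor 5: 'aaeac' (i=29, period=5)

["f", "f", "e", "ababfbafbbafcecfdefebeaffb", "aaeac"]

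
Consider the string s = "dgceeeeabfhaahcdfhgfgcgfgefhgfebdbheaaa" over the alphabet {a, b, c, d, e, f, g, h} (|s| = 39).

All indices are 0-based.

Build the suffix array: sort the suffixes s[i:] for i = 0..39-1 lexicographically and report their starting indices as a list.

rank | idx | suffix
   0 |  38 | a
   1 |  37 | aa
   2 |  36 | aaa
   3 |  11 | aahcdfhgfgcgfgefhgfebdbheaaa
   4 |   7 | abfhaahcdfhgfgcgfgefhgfebdbheaaa
   5 |  12 | ahcdfhgfgcgfgefhgfebdbheaaa
   6 |  31 | bdbheaaa
   7 |   8 | bfhaahcdfhgfgcgfgefhgfebdbheaaa
   8 |  33 | bheaaa
   9 |  14 | cdfhgfgcgfgefhgfebdbheaaa
  10 |   2 | ceeeeabfhaahcdfhgfgcgfgefhgfebdbheaaa
  11 |  21 | cgfgefhgfebdbheaaa
  12 |  32 | dbheaaa
  13 |  15 | dfhgfgcgfgefhgfebdbheaaa
  14 |   0 | dgceeeeabfhaahcdfhgfgcgfgefhgfebdbheaaa
  15 |  35 | eaaa
  16 |   6 | eabfhaahcdfhgfgcgfgefhgfebdbheaaa
  17 |  30 | ebdbheaaa
  18 |   5 | eeabfhaahcdfhgfgcgfgefhgfebdbheaaa
  19 |   4 | eeeabfhaahcdfhgfgcgfgefhgfebdbheaaa
  20 |   3 | eeeeabfhaahcdfhgfgcgfgefhgfebdbheaaa
  21 |  25 | efhgfebdbheaaa
  22 |  29 | febdbheaaa
  23 |  19 | fgcgfgefhgfebdbheaaa
  24 |  23 | fgefhgfebdbheaaa
  25 |   9 | fhaahcdfhgfgcgfgefhgfebdbheaaa
  26 |  26 | fhgfebdbheaaa
  27 |  16 | fhgfgcgfgefhgfebdbheaaa
  28 |   1 | gceeeeabfhaahcdfhgfgcgfgefhgfebdbheaaa
  29 |  20 | gcgfgefhgfebdbheaaa
  30 |  24 | gefhgfebdbheaaa
  31 |  28 | gfebdbheaaa
  32 |  18 | gfgcgfgefhgfebdbheaaa
  33 |  22 | gfgefhgfebdbheaaa
  34 |  10 | haahcdfhgfgcgfgefhgfebdbheaaa
  35 |  13 | hcdfhgfgcgfgefhgfebdbheaaa
  36 |  34 | heaaa
  37 |  27 | hgfebdbheaaa
  38 |  17 | hgfgcgfgefhgfebdbheaaa

[38, 37, 36, 11, 7, 12, 31, 8, 33, 14, 2, 21, 32, 15, 0, 35, 6, 30, 5, 4, 3, 25, 29, 19, 23, 9, 26, 16, 1, 20, 24, 28, 18, 22, 10, 13, 34, 27, 17]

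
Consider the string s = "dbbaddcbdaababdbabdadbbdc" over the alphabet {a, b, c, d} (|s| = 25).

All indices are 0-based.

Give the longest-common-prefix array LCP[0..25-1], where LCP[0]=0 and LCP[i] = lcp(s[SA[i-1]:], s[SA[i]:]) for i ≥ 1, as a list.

rank→(start, suffix):
  0 → (9, 'aababdbabdadbbdc')
  1 → (10, 'ababdbabdadbbdc')
  2 → (16, 'abdadbbdc')
  3 → (12, 'abdbabdadbbdc')
  4 → (19, 'adbbdc')
  5 → (3, 'addcbdaababdbabdadbbdc')
  6 → (15, 'babdadbbdc')
  7 → (11, 'babdbabdadbbdc')
  8 → (2, 'baddcbdaababdbabdadbbdc')
  9 → (1, 'bbaddcbdaababdbabdadbbdc')
  10 → (21, 'bbdc')
  11 → (7, 'bdaababdbabdadbbdc')
  12 → (17, 'bdadbbdc')
  13 → (13, 'bdbabdadbbdc')
  14 → (22, 'bdc')
  15 → (24, 'c')
  16 → (6, 'cbdaababdbabdadbbdc')
  17 → (8, 'daababdbabdadbbdc')
  18 → (18, 'dadbbdc')
  19 → (14, 'dbabdadbbdc')
  20 → (0, 'dbbaddcbdaababdbabdadbbdc')
  21 → (20, 'dbbdc')
  22 → (23, 'dc')
  23 → (5, 'dcbdaababdbabdadbbdc')
  24 → (4, 'ddcbdaababdbabdadbbdc')

SA = [9, 10, 16, 12, 19, 3, 15, 11, 2, 1, 21, 7, 17, 13, 22, 24, 6, 8, 18, 14, 0, 20, 23, 5, 4]
i: (SA[i-1],SA[i]) lcp shared
  1: (9,10) 1 'a'
  2: (10,16) 2 'ab'
  3: (16,12) 3 'abd'
  4: (12,19) 1 'a'
  5: (19,3) 2 'ad'
  6: (3,15) 0 ''
  7: (15,11) 4 'babd'
  8: (11,2) 2 'ba'
  9: (2,1) 1 'b'
  10: (1,21) 2 'bb'
  11: (21,7) 1 'b'
  12: (7,17) 3 'bda'
  13: (17,13) 2 'bd'
  14: (13,22) 2 'bd'
  15: (22,24) 0 ''
  16: (24,6) 1 'c'
  17: (6,8) 0 ''
  18: (8,18) 2 'da'
  19: (18,14) 1 'd'
  20: (14,0) 2 'db'
  21: (0,20) 3 'dbb'
  22: (20,23) 1 'd'
  23: (23,5) 2 'dc'
  24: (5,4) 1 'd'

[0, 1, 2, 3, 1, 2, 0, 4, 2, 1, 2, 1, 3, 2, 2, 0, 1, 0, 2, 1, 2, 3, 1, 2, 1]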